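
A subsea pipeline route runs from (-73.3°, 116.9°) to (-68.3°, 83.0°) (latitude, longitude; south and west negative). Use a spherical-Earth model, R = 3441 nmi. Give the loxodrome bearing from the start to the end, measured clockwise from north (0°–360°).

294.3°

Δψ = ln[tan(π/4+φ₂/2)/tan(π/4+φ₁/2)] = +0.2668
Δλ = -0.5917 rad (taken the short way round)
course = atan2(Δλ, Δψ) = 294.28°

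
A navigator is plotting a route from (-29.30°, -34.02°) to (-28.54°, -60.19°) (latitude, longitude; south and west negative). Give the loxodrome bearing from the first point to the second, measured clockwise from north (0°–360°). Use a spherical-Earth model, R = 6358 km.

271.9°

Meridional parts: M(φ₁)=-0.5352, M(φ₂)=-0.5201 → ΔM = +0.0152;  Δλ = -0.4568 rad
tan C = Δλ / ΔM = -30.1398 → C = 271.90°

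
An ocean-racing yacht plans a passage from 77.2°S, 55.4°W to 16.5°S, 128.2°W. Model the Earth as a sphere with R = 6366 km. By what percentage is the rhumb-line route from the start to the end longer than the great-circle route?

4.2%

Great circle: σ = 1.2241 rad → d_gc = Rσ = 7792.8 km
Rhumb: Δφ = +1.0594, Δλ = -1.2706, Δψ = +1.8957, q = Δφ/Δψ = 0.5588 → d_rh = R√(Δφ²+q²Δλ²) = 8119.0 km
Excess = (8119.0 − 7792.8) / 7792.8 = 326.2 / 7792.8 = 4.19% ≈ 4.2%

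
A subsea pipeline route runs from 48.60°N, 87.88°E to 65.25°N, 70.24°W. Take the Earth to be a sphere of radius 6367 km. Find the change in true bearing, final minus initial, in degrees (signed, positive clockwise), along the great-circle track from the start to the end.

Initial bearing θ₁ = atan2(sin Δλ cos φ₂, cos φ₁ sin φ₂ − sin φ₁ cos φ₂ cos Δλ) = 350.08°
Final bearing θ₂ = (initial bearing from the destination back to the start) + 180° = 195.79°
Δθ = θ₂ − θ₁ = -154.3°

-154.3°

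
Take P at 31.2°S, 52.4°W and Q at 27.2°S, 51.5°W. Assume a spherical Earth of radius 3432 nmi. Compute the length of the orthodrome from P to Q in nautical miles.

244 nmi

Haversine: a = sin²(Δφ/2)+cos φ₁ cos φ₂ sin²(Δλ/2) = 0.00126;  σ = 2·atan2(√a,√(1−a))
σ = 4.076° → d = Rσ = 3432·0.07115 = 244 nmi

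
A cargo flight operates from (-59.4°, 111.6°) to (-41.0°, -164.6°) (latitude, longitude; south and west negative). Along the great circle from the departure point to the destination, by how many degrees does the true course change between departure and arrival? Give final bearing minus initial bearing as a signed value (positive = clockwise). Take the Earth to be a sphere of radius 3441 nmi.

-69.9°

At departure: θ₁ = atan2(sin Δλ cos φ₂, cos φ₁ sin φ₂ − sin φ₁ cos φ₂ cos Δλ) = 109.37°
At arrival: θ₂ = atan2(sin Δλ cos φ₁, −cos φ₂ sin φ₁ + sin φ₂ cos φ₁ cos Δλ) = 39.52°
Δθ = θ₂ − θ₁ = -69.9°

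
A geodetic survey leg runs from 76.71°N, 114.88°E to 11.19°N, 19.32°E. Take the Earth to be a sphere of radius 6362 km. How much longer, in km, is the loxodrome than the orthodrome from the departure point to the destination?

Great circle: cos σ = sin φ₁ sin φ₂ + cos φ₁ cos φ₂ cos Δλ,  σ = 1.4030 rad → d_gc = 8925.8 km
Rhumb line: Δψ = -1.9533, q = Δφ/Δψ = 0.5854, d_rh = R√(Δφ²+q²Δλ²) = 9566.4 km
Excess = 9566.4 − 8925.8 = 640.6 ≈ 641 km

641 km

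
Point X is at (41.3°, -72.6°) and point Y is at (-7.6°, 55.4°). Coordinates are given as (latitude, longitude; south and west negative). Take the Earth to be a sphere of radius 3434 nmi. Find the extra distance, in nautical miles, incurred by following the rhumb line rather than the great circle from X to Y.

279 nmi

Great circle: cos σ = sin φ₁ sin φ₂ + cos φ₁ cos φ₂ cos Δλ,  σ = 2.1481 rad → d_gc = 7376.5 nmi
Rhumb line: Δψ = -0.9259, q = Δφ/Δψ = 0.9218, d_rh = R√(Δφ²+q²Δλ²) = 7655.1 nmi
Excess = 7655.1 − 7376.5 = 278.6 ≈ 279 nmi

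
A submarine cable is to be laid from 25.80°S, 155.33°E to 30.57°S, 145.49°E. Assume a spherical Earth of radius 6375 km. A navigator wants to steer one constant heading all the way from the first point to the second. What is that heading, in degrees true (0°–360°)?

241.2°

Meridional parts: M(φ₁)=-0.4663, M(φ₂)=-0.5608 → ΔM = -0.0945;  Δλ = -0.1717 rad
tan C = Δλ / ΔM = +1.8175 → C = 241.18°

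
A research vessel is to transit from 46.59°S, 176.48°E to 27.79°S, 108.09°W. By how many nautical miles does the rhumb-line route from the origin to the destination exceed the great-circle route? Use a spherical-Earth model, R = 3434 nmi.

Great circle: cos σ = sin φ₁ sin φ₂ + cos φ₁ cos φ₂ cos Δλ,  σ = 1.0568 rad → d_gc = 3629.2 nmi
Rhumb line: Δψ = +0.4159, q = Δφ/Δψ = 0.7889, d_rh = R√(Δφ²+q²Δλ²) = 3740.2 nmi
Excess = 3740.2 − 3629.2 = 111.0 ≈ 111 nmi

111 nmi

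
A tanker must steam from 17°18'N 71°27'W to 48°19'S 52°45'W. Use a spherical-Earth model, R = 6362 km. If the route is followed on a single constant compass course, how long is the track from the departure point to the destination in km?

Rhumb course C = atan2(Δλ, Δψ) with Δψ = ln[tan(π/4+φ₂/2)/tan(π/4+φ₁/2)] = -1.2724, Δλ = +0.3264 → C = 165.61°
d = R·|Δφ| / |cos C| = 6362·1.14523 / 0.96864 = 7522 km

7522 km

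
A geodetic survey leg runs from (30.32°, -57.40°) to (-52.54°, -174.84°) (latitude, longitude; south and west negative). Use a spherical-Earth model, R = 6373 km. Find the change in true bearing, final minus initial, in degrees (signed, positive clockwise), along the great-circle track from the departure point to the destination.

Initial bearing θ₁ = atan2(sin Δλ cos φ₂, cos φ₁ sin φ₂ − sin φ₁ cos φ₂ cos Δλ) = 224.79°
Final bearing θ₂ = (initial bearing from the destination back to the start) + 180° = 270.65°
Δθ = θ₂ − θ₁ = +45.9°

+45.9°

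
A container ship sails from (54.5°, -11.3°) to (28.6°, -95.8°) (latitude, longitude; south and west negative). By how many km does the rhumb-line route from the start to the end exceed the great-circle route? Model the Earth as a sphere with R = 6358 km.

338 km

Great circle: cos σ = sin φ₁ sin φ₂ + cos φ₁ cos φ₂ cos Δλ,  σ = 1.1168 rad → d_gc = 7100.5 km
Rhumb line: Δψ = -0.6178, q = Δφ/Δψ = 0.7317, d_rh = R√(Δφ²+q²Δλ²) = 7438.3 km
Excess = 7438.3 − 7100.5 = 337.8 ≈ 338 km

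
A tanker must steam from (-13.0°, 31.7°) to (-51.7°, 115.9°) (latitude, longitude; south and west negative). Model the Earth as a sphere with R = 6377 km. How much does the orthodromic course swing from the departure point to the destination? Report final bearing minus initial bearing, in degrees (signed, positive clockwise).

-54.3°

At departure: θ₁ = atan2(sin Δλ cos φ₂, cos φ₁ sin φ₂ − sin φ₁ cos φ₂ cos Δλ) = 140.60°
At arrival: θ₂ = atan2(sin Δλ cos φ₁, −cos φ₂ sin φ₁ + sin φ₂ cos φ₁ cos Δλ) = 86.33°
Δθ = θ₂ − θ₁ = -54.3°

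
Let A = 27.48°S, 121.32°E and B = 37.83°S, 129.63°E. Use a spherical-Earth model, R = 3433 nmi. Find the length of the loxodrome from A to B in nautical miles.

Δψ = ln[tan(π/4+φ₂/2)/tan(π/4+φ₁/2)] = -0.2151;  Δφ = -0.1806 rad,  Δλ = +0.1450 rad
q = Δφ/Δψ = 0.8398
d = R·√(Δφ² + q²Δλ²) = 3433·0.21787 = 748 nmi

748 nmi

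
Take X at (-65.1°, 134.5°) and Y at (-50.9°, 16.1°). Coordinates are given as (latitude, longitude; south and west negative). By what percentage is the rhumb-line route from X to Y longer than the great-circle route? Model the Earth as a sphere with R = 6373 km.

15.8%

Great circle: σ = 0.9550 rad → d_gc = Rσ = 6086.2 km
Rhumb: Δφ = +0.2478, Δλ = -2.0665, Δψ = +0.4752, q = Δφ/Δψ = 0.5215 → d_rh = R√(Δφ²+q²Δλ²) = 7047.2 km
Excess = (7047.2 − 6086.2) / 6086.2 = 961.0 / 6086.2 = 15.79% ≈ 15.8%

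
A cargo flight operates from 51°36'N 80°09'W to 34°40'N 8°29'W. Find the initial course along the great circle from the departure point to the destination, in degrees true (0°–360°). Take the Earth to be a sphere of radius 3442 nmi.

79.1°

N = sin Δλ·cos φ₂ = +0.7807;  D = cos φ₁ sin φ₂ − sin φ₁ cos φ₂ cos Δλ = +0.1506
initial course = atan2(N, D) = 79.08°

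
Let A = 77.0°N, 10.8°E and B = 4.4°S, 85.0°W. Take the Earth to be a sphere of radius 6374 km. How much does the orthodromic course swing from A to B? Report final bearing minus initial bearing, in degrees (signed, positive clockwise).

-81.7°

At departure: θ₁ = atan2(sin Δλ cos φ₂, cos φ₁ sin φ₂ − sin φ₁ cos φ₂ cos Δλ) = 274.66°
At arrival: θ₂ = atan2(sin Δλ cos φ₁, −cos φ₂ sin φ₁ + sin φ₂ cos φ₁ cos Δλ) = 193.00°
Δθ = θ₂ − θ₁ = -81.7°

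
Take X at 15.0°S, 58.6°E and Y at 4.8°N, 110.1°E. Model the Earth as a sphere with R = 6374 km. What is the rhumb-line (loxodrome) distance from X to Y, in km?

6090 km

Rhumb course C = atan2(Δλ, Δψ) with Δψ = ln[tan(π/4+φ₂/2)/tan(π/4+φ₁/2)] = +0.3487, Δλ = +0.8988 → C = 68.80°
d = R·|Δφ| / |cos C| = 6374·0.34558 / 0.36169 = 6090 km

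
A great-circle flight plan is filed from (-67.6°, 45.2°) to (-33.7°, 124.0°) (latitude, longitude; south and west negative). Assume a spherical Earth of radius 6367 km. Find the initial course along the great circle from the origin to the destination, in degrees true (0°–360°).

N = sin Δλ·cos φ₂ = +0.8161;  D = cos φ₁ sin φ₂ − sin φ₁ cos φ₂ cos Δλ = -0.0620
initial course = atan2(N, D) = 94.35°

94.3°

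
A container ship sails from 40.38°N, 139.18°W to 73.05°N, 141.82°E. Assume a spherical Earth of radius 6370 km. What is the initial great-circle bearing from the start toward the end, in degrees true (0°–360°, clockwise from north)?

N = sin Δλ·cos φ₂ = -0.2862;  D = cos φ₁ sin φ₂ − sin φ₁ cos φ₂ cos Δλ = +0.6926
initial course = atan2(N, D) = 337.55°

337.6°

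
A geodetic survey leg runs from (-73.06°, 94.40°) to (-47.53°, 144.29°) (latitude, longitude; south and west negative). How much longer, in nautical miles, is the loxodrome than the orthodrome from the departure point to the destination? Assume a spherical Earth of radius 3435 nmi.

49 nmi

Great circle: cos σ = sin φ₁ sin φ₂ + cos φ₁ cos φ₂ cos Δλ,  σ = 0.5874 rad → d_gc = 2017.79 nmi
Rhumb line: Δψ = +0.9591, q = Δφ/Δψ = 0.4646, d_rh = R√(Δφ²+q²Δλ²) = 2067.25 nmi
Excess = 2067.25 − 2017.79 = 49.46 ≈ 49 nmi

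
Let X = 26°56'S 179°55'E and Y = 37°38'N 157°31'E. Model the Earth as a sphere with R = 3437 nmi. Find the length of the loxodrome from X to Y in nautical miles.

4074 nmi

Δψ = ln[tan(π/4+φ₂/2)/tan(π/4+φ₁/2)] = +1.1983;  Δφ = +1.1269 rad,  Δλ = -0.3910 rad
q = Δφ/Δψ = 0.9404
d = R·√(Δφ² + q²Δλ²) = 3437·1.18536 = 4074 nmi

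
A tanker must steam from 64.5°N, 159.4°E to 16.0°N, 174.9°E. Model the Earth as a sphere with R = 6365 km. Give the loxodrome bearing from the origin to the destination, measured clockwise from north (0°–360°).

Δψ = ln[tan(π/4+φ₂/2)/tan(π/4+φ₁/2)] = -1.2030
Δλ = +0.2705 rad (taken the short way round)
course = atan2(Δλ, Δψ) = 167.33°

167.3°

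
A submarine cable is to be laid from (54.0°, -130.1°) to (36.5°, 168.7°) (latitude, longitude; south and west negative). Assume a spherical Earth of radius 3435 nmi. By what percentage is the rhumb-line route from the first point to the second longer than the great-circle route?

2.6%

Great circle: σ = 0.7829 rad → d_gc = Rσ = 2689.4 nmi
Rhumb: Δφ = -0.3054, Δλ = -1.0681, Δψ = -0.4391, q = Δφ/Δψ = 0.6956 → d_rh = R√(Δφ²+q²Δλ²) = 2759.5 nmi
Excess = (2759.5 − 2689.4) / 2689.4 = 70.1 / 2689.4 = 2.61% ≈ 2.6%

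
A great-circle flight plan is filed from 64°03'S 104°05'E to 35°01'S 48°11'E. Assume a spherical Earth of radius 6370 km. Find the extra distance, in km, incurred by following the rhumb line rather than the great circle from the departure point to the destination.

Great circle: cos σ = sin φ₁ sin φ₂ + cos φ₁ cos φ₂ cos Δλ,  σ = 0.7715 rad → d_gc = 4914.3 km
Rhumb line: Δψ = +0.8147, q = Δφ/Δψ = 0.6220, d_rh = R√(Δφ²+q²Δλ²) = 5035.9 km
Excess = 5035.9 − 4914.3 = 121.6 ≈ 122 km

122 km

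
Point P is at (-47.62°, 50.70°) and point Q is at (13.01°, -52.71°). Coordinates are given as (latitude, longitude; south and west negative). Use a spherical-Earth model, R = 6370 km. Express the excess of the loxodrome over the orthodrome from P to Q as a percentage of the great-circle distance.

Great circle: σ = 1.8951 rad → d_gc = Rσ = 12071.5 km
Rhumb: Δφ = +1.0582, Δλ = -1.8048, Δψ = +1.1766, q = Δφ/Δψ = 0.8993 → d_rh = R√(Δφ²+q²Δλ²) = 12342.8 km
Excess = (12342.8 − 12071.5) / 12071.5 = 271.3 / 12071.5 = 2.247% ≈ 2.2%

2.2%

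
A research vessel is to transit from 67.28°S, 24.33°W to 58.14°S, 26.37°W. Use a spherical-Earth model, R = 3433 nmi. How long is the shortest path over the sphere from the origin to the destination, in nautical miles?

cos σ = sin φ₁ sin φ₂ + cos φ₁ cos φ₂ cos Δλ
      = sin(-67.28°)sin(-58.14°) + cos(-67.28°)cos(-58.14°)cos(-2.04°) = 0.9872
σ = 9.186° → d = Rσ = 3433·0.16033 = 550 nmi

550 nmi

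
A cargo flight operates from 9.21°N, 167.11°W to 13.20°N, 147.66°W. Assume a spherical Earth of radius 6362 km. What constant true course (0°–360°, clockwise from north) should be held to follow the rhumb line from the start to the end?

Meridional parts: M(φ₁)=+0.1614, M(φ₂)=+0.2324 → ΔM = +0.0710;  Δλ = +0.3395 rad
tan C = Δλ / ΔM = +4.7807 → C = 78.19°

78.2°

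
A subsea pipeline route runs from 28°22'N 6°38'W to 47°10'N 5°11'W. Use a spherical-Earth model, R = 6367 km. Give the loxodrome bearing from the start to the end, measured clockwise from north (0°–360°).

Meridional parts: M(φ₁)=+0.5167, M(φ₂)=+0.9359 → ΔM = +0.4193;  Δλ = +0.0253 rad
tan C = Δλ / ΔM = +0.0604 → C = 3.45°

3.5°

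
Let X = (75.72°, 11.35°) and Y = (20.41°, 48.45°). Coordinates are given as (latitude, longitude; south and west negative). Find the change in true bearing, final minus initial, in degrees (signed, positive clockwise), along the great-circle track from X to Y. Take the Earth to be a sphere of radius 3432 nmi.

Initial bearing θ₁ = atan2(sin Δλ cos φ₂, cos φ₁ sin φ₂ − sin φ₁ cos φ₂ cos Δλ) = 138.47°
Final bearing θ₂ = (initial bearing from the destination back to the start) + 180° = 169.95°
Δθ = θ₂ − θ₁ = +31.5°

+31.5°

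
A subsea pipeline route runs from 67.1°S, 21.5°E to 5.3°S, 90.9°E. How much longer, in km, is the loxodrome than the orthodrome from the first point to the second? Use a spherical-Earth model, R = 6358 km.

Great circle: cos σ = sin φ₁ sin φ₂ + cos φ₁ cos φ₂ cos Δλ,  σ = 1.3475 rad → d_gc = 8567.6 km
Rhumb line: Δψ = +1.5042, q = Δφ/Δψ = 0.7171, d_rh = R√(Δφ²+q²Δλ²) = 8804.9 km
Excess = 8804.9 − 8567.6 = 237.3 ≈ 237 km

237 km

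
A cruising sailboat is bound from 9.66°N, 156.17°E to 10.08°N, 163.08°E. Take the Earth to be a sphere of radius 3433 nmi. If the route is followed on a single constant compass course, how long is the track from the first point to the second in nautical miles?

409 nmi

Rhumb course C = atan2(Δλ, Δψ) with Δψ = ln[tan(π/4+φ₂/2)/tan(π/4+φ₁/2)] = +0.0074, Δλ = +0.1206 → C = 86.47°
d = R·|Δφ| / |cos C| = 3433·0.00733 / 0.06158 = 409 nmi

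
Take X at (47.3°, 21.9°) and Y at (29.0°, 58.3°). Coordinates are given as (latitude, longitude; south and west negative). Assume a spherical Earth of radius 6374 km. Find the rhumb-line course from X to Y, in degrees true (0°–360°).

122.8°

Δψ = ln[tan(π/4+φ₂/2)/tan(π/4+φ₁/2)] = -0.4101
Δλ = +0.6353 rad (taken the short way round)
course = atan2(Δλ, Δψ) = 122.84°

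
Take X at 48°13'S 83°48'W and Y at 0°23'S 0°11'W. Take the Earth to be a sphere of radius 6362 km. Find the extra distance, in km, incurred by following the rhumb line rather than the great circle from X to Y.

200 km

Great circle: cos σ = sin φ₁ sin φ₂ + cos φ₁ cos φ₂ cos Δλ,  σ = 1.4916 rad → d_gc = 9489.8 km
Rhumb line: Δψ = +0.9564, q = Δφ/Δψ = 0.8729, d_rh = R√(Δφ²+q²Δλ²) = 9689.7 km
Excess = 9689.7 − 9489.8 = 199.9 ≈ 200 km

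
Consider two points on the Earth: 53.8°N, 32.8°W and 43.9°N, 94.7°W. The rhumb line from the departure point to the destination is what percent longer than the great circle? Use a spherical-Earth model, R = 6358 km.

Great circle: σ = 0.7075 rad → d_gc = Rσ = 4498.3 km
Rhumb: Δφ = -0.1728, Δλ = -1.0804, Δψ = -0.2638, q = Δφ/Δψ = 0.6551 → d_rh = R√(Δφ²+q²Δλ²) = 4631.7 km
Excess = (4631.7 − 4498.3) / 4498.3 = 133.4 / 4498.3 = 2.97% ≈ 3.0%

3.0%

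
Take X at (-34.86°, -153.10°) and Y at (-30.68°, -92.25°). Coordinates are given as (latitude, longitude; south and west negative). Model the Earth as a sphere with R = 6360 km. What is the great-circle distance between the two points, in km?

5611 km

Haversine: a = sin²(Δφ/2)+cos φ₁ cos φ₂ sin²(Δλ/2) = 0.18231;  σ = 2·atan2(√a,√(1−a))
σ = 50.551° → d = Rσ = 6360·0.88229 = 5611 km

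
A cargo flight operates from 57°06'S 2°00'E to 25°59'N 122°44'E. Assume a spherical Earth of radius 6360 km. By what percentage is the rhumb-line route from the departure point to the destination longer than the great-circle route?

3.7%

Great circle: σ = 2.2362 rad → d_gc = Rσ = 14222.2 km
Rhumb: Δφ = +1.4501, Δλ = +2.1072, Δψ = +1.6898, q = Δφ/Δψ = 0.8581 → d_rh = R√(Δφ²+q²Δλ²) = 14741.8 km
Excess = (14741.8 − 14222.2) / 14222.2 = 519.6 / 14222.2 = 3.653% ≈ 3.7%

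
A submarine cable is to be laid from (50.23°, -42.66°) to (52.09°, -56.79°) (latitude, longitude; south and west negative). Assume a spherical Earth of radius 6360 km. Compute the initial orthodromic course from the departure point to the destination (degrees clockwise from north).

θ = atan2( sin Δλ·cos φ₂ ,  cos φ₁ sin φ₂ − sin φ₁ cos φ₂ cos Δλ )
  = atan2(-0.1500, +0.0467) = 287.31°

287.3°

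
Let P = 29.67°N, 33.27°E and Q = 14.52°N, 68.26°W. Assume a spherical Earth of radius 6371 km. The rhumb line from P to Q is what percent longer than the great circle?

Great circle: σ = 1.6148 rad → d_gc = Rσ = 10288.1 km
Rhumb: Δφ = -0.2644, Δλ = -1.7720, Δψ = -0.2865, q = Δφ/Δψ = 0.9230 → d_rh = R√(Δφ²+q²Δλ²) = 10555.2 km
Excess = (10555.2 − 10288.1) / 10288.1 = 267.1 / 10288.1 = 2.60% ≈ 2.6%

2.6%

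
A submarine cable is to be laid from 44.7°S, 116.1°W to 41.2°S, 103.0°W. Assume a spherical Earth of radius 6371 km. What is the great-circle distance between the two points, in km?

1133 km

cos σ = sin φ₁ sin φ₂ + cos φ₁ cos φ₂ cos Δλ
      = sin(-44.70°)sin(-41.20°) + cos(-44.70°)cos(-41.20°)cos(13.10°) = 0.9842
σ = 10.193° → d = Rσ = 6371·0.17790 = 1133 km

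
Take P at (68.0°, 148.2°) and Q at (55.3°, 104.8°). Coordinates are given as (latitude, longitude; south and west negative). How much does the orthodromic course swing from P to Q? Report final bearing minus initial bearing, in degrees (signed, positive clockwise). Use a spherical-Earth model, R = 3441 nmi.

-38.8°

At departure: θ₁ = atan2(sin Δλ cos φ₂, cos φ₁ sin φ₂ − sin φ₁ cos φ₂ cos Δλ) = 259.07°
At arrival: θ₂ = atan2(sin Δλ cos φ₁, −cos φ₂ sin φ₁ + sin φ₂ cos φ₁ cos Δλ) = 220.25°
Δθ = θ₂ − θ₁ = -38.8°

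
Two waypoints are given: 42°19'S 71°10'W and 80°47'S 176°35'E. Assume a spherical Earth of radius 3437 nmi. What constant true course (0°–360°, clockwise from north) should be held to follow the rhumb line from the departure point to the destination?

Meridional parts: M(φ₁)=-0.8166, M(φ₂)=-2.5182 → ΔM = -1.7016;  Δλ = -1.9591 rad
tan C = Δλ / ΔM = +1.1514 → C = 229.02°

229.0°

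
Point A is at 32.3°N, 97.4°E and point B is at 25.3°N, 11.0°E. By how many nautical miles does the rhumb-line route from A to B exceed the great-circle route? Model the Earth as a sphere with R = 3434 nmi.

Great circle: cos σ = sin φ₁ sin φ₂ + cos φ₁ cos φ₂ cos Δλ,  σ = 1.2908 rad → d_gc = 4432.6 nmi
Rhumb line: Δψ = -0.1396, q = Δφ/Δψ = 0.8754, d_rh = R√(Δφ²+q²Δλ²) = 4552.7 nmi
Excess = 4552.7 − 4432.6 = 120.1 ≈ 120 nmi

120 nmi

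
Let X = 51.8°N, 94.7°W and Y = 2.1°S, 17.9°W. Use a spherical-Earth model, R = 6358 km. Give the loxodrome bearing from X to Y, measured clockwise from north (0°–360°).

129.3°

Meridional parts: M(φ₁)=+1.0605, M(φ₂)=-0.0367 → ΔM = -1.0972;  Δλ = +1.3404 rad
tan C = Δλ / ΔM = -1.2217 → C = 129.30°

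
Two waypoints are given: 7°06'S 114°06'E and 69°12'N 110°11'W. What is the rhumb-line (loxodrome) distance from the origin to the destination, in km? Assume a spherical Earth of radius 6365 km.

13914 km

Rhumb course C = atan2(Δλ, Δψ) with Δψ = ln[tan(π/4+φ₂/2)/tan(π/4+φ₁/2)] = +1.8196, Δλ = +2.3687 → C = 52.47°
d = R·|Δφ| / |cos C| = 6365·1.33169 / 0.60919 = 13914 km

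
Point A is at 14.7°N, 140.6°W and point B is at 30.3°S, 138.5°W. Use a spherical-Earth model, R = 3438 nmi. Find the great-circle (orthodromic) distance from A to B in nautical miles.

2703 nmi

Haversine: a = sin²(Δφ/2)+cos φ₁ cos φ₂ sin²(Δλ/2) = 0.14673;  σ = 2·atan2(√a,√(1−a))
σ = 45.045° → d = Rσ = 3438·0.78619 = 2703 nmi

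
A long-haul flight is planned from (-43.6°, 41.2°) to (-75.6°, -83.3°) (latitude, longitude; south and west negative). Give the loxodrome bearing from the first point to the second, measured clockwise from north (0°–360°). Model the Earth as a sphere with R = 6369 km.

240.7°

Meridional parts: M(φ₁)=-0.8472, M(φ₂)=-2.0689 → ΔM = -1.2216;  Δλ = -2.1729 rad
tan C = Δλ / ΔM = +1.7787 → C = 240.66°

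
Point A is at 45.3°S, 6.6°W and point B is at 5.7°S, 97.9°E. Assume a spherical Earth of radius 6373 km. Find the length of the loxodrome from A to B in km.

Rhumb course C = atan2(Δλ, Δψ) with Δψ = ln[tan(π/4+φ₂/2)/tan(π/4+φ₁/2)] = +0.7891, Δλ = +1.8239 → C = 66.60°
d = R·|Δφ| / |cos C| = 6373·0.69115 / 0.39710 = 11092 km

11092 km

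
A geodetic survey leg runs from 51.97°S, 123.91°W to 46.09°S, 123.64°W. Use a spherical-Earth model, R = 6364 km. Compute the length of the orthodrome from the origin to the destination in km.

Haversine: a = sin²(Δφ/2)+cos φ₁ cos φ₂ sin²(Δλ/2) = 0.00263;  σ = 2·atan2(√a,√(1−a))
σ = 5.883° → d = Rσ = 6364·0.10267 = 653 km

653 km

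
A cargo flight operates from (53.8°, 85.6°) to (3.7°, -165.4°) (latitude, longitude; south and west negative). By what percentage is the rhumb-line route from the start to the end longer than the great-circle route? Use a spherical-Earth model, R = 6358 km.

Great circle: σ = 1.7111 rad → d_gc = Rσ = 10878.9 km
Rhumb: Δφ = -0.8744, Δλ = +1.9024, Δψ = -1.0536, q = Δφ/Δψ = 0.8299 → d_rh = R√(Δφ²+q²Δλ²) = 11474.8 km
Excess = (11474.8 − 10878.9) / 10878.9 = 595.9 / 10878.9 = 5.48% ≈ 5.5%

5.5%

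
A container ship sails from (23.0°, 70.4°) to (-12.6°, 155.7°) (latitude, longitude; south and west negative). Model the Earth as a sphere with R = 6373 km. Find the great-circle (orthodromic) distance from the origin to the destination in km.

cos σ = sin φ₁ sin φ₂ + cos φ₁ cos φ₂ cos Δλ
      = sin(23.00°)sin(-12.60°) + cos(23.00°)cos(-12.60°)cos(85.30°) = -0.0116
σ = 90.666° → d = Rσ = 6373·1.58242 = 10085 km

10085 km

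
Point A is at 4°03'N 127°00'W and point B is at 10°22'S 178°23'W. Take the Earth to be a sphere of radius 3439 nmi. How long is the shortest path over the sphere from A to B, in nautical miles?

3190 nmi

cos σ = sin φ₁ sin φ₂ + cos φ₁ cos φ₂ cos Δλ
      = sin(4.05°)sin(-10.37°) + cos(4.05°)cos(-10.37°)cos(-51.38°) = 0.5997
σ = 53.153° → d = Rσ = 3439·0.92770 = 3190 nmi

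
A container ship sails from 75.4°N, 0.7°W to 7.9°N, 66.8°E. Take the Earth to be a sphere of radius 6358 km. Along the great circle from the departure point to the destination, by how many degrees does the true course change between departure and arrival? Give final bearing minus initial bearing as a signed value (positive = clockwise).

+56.2°

At departure: θ₁ = atan2(sin Δλ cos φ₂, cos φ₁ sin φ₂ − sin φ₁ cos φ₂ cos Δλ) = 109.95°
At arrival: θ₂ = atan2(sin Δλ cos φ₁, −cos φ₂ sin φ₁ + sin φ₂ cos φ₁ cos Δλ) = 166.16°
Δθ = θ₂ − θ₁ = +56.2°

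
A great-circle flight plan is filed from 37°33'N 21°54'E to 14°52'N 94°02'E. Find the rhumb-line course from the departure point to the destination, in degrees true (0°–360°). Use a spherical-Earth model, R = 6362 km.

Meridional parts: M(φ₁)=+0.7081, M(φ₂)=+0.2624 → ΔM = -0.4456;  Δλ = +1.2590 rad
tan C = Δλ / ΔM = -2.8252 → C = 109.49°

109.5°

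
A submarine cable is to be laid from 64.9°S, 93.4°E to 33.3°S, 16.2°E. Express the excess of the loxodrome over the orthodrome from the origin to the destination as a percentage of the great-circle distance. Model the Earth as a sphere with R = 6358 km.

Great circle: σ = 0.9573 rad → d_gc = Rσ = 6086.5 km
Rhumb: Δφ = +0.5515, Δλ = -1.3474, Δψ = +0.8854, q = Δφ/Δψ = 0.6229 → d_rh = R√(Δφ²+q²Δλ²) = 6385.6 km
Excess = (6385.6 − 6086.5) / 6086.5 = 299.1 / 6086.5 = 4.91% ≈ 4.9%

4.9%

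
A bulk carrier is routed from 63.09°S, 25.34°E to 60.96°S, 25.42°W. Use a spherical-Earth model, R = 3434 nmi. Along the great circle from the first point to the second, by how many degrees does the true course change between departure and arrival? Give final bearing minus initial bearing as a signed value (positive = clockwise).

+45.5°

At departure: θ₁ = atan2(sin Δλ cos φ₂, cos φ₁ sin φ₂ − sin φ₁ cos φ₂ cos Δλ) = 252.04°
At arrival: θ₂ = atan2(sin Δλ cos φ₁, −cos φ₂ sin φ₁ + sin φ₂ cos φ₁ cos Δλ) = 297.51°
Δθ = θ₂ − θ₁ = +45.5°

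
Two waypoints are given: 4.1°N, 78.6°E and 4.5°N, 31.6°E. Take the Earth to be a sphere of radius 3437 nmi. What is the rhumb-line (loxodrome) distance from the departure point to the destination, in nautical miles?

Δψ = ln[tan(π/4+φ₂/2)/tan(π/4+φ₁/2)] = +0.0070;  Δφ = +0.0070 rad,  Δλ = -0.8203 rad
q = Δφ/Δψ = 0.9972
d = R·√(Δφ² + q²Δλ²) = 3437·0.81802 = 2812 nmi

2812 nmi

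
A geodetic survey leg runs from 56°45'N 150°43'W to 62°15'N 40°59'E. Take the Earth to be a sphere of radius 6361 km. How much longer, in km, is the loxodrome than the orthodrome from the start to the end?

2745 km

Great circle: cos σ = sin φ₁ sin φ₂ + cos φ₁ cos φ₂ cos Δλ,  σ = 1.0586 rad → d_gc = 6733.6 km
Rhumb line: Δψ = +0.1896, q = Δφ/Δψ = 0.5062, d_rh = R√(Δφ²+q²Δλ²) = 9478.2 km
Excess = 9478.2 − 6733.6 = 2744.6 ≈ 2745 km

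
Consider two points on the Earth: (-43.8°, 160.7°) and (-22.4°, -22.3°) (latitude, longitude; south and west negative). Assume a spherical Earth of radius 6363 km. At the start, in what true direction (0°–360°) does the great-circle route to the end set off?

177.0°

θ = atan2( sin Δλ·cos φ₂ ,  cos φ₁ sin φ₂ − sin φ₁ cos φ₂ cos Δλ )
  = atan2(+0.0484, -0.9141) = 176.97°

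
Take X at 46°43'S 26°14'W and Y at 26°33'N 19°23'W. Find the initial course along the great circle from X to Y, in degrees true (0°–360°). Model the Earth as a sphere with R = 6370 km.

6.4°

N = sin Δλ·cos φ₂ = +0.1067;  D = cos φ₁ sin φ₂ − sin φ₁ cos φ₂ cos Δλ = +0.9530
initial course = atan2(N, D) = 6.39°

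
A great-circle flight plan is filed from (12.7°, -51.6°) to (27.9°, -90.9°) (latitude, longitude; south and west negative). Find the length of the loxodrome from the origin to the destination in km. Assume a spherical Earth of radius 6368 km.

4417 km

Δψ = ln[tan(π/4+φ₂/2)/tan(π/4+φ₁/2)] = +0.2839;  Δφ = +0.2653 rad,  Δλ = -0.6859 rad
q = Δφ/Δψ = 0.9344
d = R·√(Δφ² + q²Δλ²) = 6368·0.69364 = 4417 km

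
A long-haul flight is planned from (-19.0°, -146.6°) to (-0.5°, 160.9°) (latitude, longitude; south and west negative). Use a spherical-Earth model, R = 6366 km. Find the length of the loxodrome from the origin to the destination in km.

6080 km

Rhumb course C = atan2(Δλ, Δψ) with Δψ = ln[tan(π/4+φ₂/2)/tan(π/4+φ₁/2)] = +0.3291, Δλ = -0.9163 → C = 289.76°
d = R·|Δφ| / |cos C| = 6366·0.32289 / 0.33805 = 6080 km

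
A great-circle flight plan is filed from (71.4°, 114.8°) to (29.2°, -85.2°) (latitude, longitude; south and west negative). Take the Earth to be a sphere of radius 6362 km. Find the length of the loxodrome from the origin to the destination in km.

Rhumb course C = atan2(Δλ, Δψ) with Δψ = ln[tan(π/4+φ₂/2)/tan(π/4+φ₁/2)] = -1.2761, Δλ = +2.7925 → C = 114.56°
d = R·|Δφ| / |cos C| = 6362·0.73653 / 0.41564 = 11274 km

11274 km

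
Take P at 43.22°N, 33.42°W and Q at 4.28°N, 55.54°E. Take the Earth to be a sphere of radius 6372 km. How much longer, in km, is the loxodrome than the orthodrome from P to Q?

Great circle: cos σ = sin φ₁ sin φ₂ + cos φ₁ cos φ₂ cos Δλ,  σ = 1.5065 rad → d_gc = 9599.13 km
Rhumb line: Δψ = -0.7633, q = Δφ/Δψ = 0.8903, d_rh = R√(Δφ²+q²Δλ²) = 9815.61 km
Excess = 9815.61 − 9599.13 = 216.48 ≈ 216 km

216 km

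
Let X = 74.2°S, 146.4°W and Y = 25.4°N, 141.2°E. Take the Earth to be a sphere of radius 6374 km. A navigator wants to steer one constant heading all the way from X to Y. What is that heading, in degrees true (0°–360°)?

332.6°

Δψ = ln[tan(π/4+φ₂/2)/tan(π/4+φ₁/2)] = +2.4336
Δλ = -1.2636 rad (taken the short way round)
course = atan2(Δλ, Δψ) = 332.56°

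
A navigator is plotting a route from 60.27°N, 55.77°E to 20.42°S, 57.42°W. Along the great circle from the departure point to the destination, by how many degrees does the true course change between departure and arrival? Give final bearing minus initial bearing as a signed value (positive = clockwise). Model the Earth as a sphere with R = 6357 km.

Initial bearing θ₁ = atan2(sin Δλ cos φ₂, cos φ₁ sin φ₂ − sin φ₁ cos φ₂ cos Δλ) = 279.71°
Final bearing θ₂ = (initial bearing from the destination back to the start) + 180° = 211.44°
Δθ = θ₂ − θ₁ = -68.3°

-68.3°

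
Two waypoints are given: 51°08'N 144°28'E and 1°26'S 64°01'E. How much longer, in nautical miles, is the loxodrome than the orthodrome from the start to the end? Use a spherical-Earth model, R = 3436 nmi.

Great circle: cos σ = sin φ₁ sin φ₂ + cos φ₁ cos φ₂ cos Δλ,  σ = 1.4861 rad → d_gc = 5106.22 nmi
Rhumb line: Δψ = -1.0668, q = Δφ/Δψ = 0.8600, d_rh = R√(Δφ²+q²Δλ²) = 5210.74 nmi
Excess = 5210.74 − 5106.22 = 104.52 ≈ 105 nmi

105 nmi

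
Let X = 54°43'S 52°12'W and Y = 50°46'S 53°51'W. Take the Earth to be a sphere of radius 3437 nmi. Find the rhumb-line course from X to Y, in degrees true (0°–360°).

Δψ = ln[tan(π/4+φ₂/2)/tan(π/4+φ₁/2)] = +0.1140
Δλ = -0.0288 rad (taken the short way round)
course = atan2(Δλ, Δψ) = 345.82°

345.8°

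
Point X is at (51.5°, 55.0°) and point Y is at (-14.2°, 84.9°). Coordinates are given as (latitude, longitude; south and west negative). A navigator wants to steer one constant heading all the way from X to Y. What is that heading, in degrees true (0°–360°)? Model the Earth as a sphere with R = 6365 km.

Δψ = ln[tan(π/4+φ₂/2)/tan(π/4+φ₁/2)] = -1.3025
Δλ = +0.5219 rad (taken the short way round)
course = atan2(Δλ, Δψ) = 158.17°

158.2°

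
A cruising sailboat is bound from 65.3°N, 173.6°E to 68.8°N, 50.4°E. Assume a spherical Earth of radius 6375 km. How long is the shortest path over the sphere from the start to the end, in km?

4468 km

Haversine: a = sin²(Δφ/2)+cos φ₁ cos φ₂ sin²(Δλ/2) = 0.11786;  σ = 2·atan2(√a,√(1−a))
σ = 40.157° → d = Rσ = 6375·0.70087 = 4468 km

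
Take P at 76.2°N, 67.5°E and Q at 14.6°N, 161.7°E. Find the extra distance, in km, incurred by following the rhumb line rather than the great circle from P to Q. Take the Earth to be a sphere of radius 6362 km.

611 km

Great circle: cos σ = sin φ₁ sin φ₂ + cos φ₁ cos φ₂ cos Δλ,  σ = 1.3409 rad → d_gc = 8530.7 km
Rhumb line: Δψ = -1.8542, q = Δφ/Δψ = 0.5798, d_rh = R√(Δφ²+q²Δλ²) = 9141.5 km
Excess = 9141.5 − 8530.7 = 610.8 ≈ 611 km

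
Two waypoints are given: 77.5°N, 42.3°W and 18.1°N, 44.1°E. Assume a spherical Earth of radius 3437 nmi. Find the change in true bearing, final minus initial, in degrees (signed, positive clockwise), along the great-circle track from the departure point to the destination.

+77.4°

Initial bearing θ₁ = atan2(sin Δλ cos φ₂, cos φ₁ sin φ₂ − sin φ₁ cos φ₂ cos Δλ) = 89.46°
Final bearing θ₂ = (initial bearing from the destination back to the start) + 180° = 166.84°
Δθ = θ₂ − θ₁ = +77.4°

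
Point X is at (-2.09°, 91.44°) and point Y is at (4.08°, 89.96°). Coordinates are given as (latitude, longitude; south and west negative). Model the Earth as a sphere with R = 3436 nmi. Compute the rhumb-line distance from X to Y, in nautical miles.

380 nmi

Δψ = ln[tan(π/4+φ₂/2)/tan(π/4+φ₁/2)] = +0.1078;  Δφ = +0.1077 rad,  Δλ = -0.0258 rad
q = Δφ/Δψ = 0.9994
d = R·√(Δφ² + q²Δλ²) = 3436·0.11074 = 380 nmi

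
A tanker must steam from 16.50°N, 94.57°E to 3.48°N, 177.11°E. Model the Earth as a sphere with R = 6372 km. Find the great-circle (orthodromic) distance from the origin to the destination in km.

Haversine: a = sin²(Δφ/2)+cos φ₁ cos φ₂ sin²(Δλ/2) = 0.42925;  σ = 2·atan2(√a,√(1−a))
σ = 81.865° → d = Rσ = 6372·1.42882 = 9104 km

9104 km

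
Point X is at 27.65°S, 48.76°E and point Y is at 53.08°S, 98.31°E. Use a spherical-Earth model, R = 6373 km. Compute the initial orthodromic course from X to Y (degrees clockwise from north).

139.1°

θ = atan2( sin Δλ·cos φ₂ ,  cos φ₁ sin φ₂ − sin φ₁ cos φ₂ cos Δλ )
  = atan2(+0.4571, -0.5273) = 139.08°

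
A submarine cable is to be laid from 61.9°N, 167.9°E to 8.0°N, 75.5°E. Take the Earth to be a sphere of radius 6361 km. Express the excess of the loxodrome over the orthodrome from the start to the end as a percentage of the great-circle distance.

4.9%

Great circle: σ = 1.4674 rad → d_gc = Rσ = 9334.0 km
Rhumb: Δφ = -0.9407, Δλ = -1.6127, Δψ = -1.2452, q = Δφ/Δψ = 0.7555 → d_rh = R√(Δφ²+q²Δλ²) = 9791.4 km
Excess = (9791.4 − 9334.0) / 9334.0 = 457.4 / 9334.0 = 4.90% ≈ 4.9%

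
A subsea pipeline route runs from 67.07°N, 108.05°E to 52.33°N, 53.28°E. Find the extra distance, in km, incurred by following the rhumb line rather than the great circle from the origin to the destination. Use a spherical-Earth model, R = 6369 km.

Great circle: cos σ = sin φ₁ sin φ₂ + cos φ₁ cos φ₂ cos Δλ,  σ = 0.5230 rad → d_gc = 3330.7 km
Rhumb line: Δψ = -0.5199, q = Δφ/Δψ = 0.4948, d_rh = R√(Δφ²+q²Δλ²) = 3429.4 km
Excess = 3429.4 − 3330.7 = 98.7 ≈ 99 km

99 km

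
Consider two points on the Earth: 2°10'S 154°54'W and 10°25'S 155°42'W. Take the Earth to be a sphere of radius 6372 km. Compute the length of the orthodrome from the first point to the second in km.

cos σ = sin φ₁ sin φ₂ + cos φ₁ cos φ₂ cos Δλ
      = sin(-2.17°)sin(-10.42°) + cos(-2.17°)cos(-10.42°)cos(-0.80°) = 0.9896
σ = 8.288° → d = Rσ = 6372·0.14466 = 922 km

922 km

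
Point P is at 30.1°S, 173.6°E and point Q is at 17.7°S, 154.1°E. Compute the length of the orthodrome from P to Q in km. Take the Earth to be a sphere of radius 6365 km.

2406 km

cos σ = sin φ₁ sin φ₂ + cos φ₁ cos φ₂ cos Δλ
      = sin(-30.10°)sin(-17.70°) + cos(-30.10°)cos(-17.70°)cos(-19.50°) = 0.9294
σ = 21.659° → d = Rσ = 6365·0.37802 = 2406 km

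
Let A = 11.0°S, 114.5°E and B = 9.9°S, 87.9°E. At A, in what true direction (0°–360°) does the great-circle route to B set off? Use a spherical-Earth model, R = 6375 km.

269.9°

N = sin Δλ·cos φ₂ = -0.4411;  D = cos φ₁ sin φ₂ − sin φ₁ cos φ₂ cos Δλ = -0.0007
initial course = atan2(N, D) = 269.91°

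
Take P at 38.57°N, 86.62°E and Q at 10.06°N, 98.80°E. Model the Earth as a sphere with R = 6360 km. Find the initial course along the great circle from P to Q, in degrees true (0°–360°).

N = sin Δλ·cos φ₂ = +0.2077;  D = cos φ₁ sin φ₂ − sin φ₁ cos φ₂ cos Δλ = -0.4635
initial course = atan2(N, D) = 155.86°

155.9°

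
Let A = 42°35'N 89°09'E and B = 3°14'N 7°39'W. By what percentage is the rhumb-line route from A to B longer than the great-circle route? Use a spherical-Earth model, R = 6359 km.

2.6%

Great circle: σ = 1.6197 rad → d_gc = Rσ = 10299.6 km
Rhumb: Δφ = -0.6868, Δλ = -1.6895, Δψ = -0.7665, q = Δφ/Δψ = 0.8960 → d_rh = R√(Δφ²+q²Δλ²) = 10570.9 km
Excess = (10570.9 − 10299.6) / 10299.6 = 271.3 / 10299.6 = 2.63% ≈ 2.6%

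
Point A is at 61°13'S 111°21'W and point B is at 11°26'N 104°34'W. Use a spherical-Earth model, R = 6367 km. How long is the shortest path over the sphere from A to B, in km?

cos σ = sin φ₁ sin φ₂ + cos φ₁ cos φ₂ cos Δλ
      = sin(-61.22°)sin(11.43°) + cos(-61.22°)cos(11.43°)cos(6.78°) = 0.2949
σ = 72.848° → d = Rσ = 6367·1.27144 = 8095 km

8095 km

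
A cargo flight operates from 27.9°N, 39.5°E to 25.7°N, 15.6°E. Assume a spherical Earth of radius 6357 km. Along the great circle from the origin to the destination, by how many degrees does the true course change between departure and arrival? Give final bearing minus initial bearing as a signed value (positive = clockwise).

-10.9°

At departure: θ₁ = atan2(sin Δλ cos φ₂, cos φ₁ sin φ₂ − sin φ₁ cos φ₂ cos Δλ) = 269.65°
At arrival: θ₂ = atan2(sin Δλ cos φ₁, −cos φ₂ sin φ₁ + sin φ₂ cos φ₁ cos Δλ) = 258.75°
Δθ = θ₂ − θ₁ = -10.9°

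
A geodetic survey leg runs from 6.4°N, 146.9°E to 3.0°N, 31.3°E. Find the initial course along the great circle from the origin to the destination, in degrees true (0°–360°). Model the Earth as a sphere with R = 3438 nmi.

276.3°

θ = atan2( sin Δλ·cos φ₂ ,  cos φ₁ sin φ₂ − sin φ₁ cos φ₂ cos Δλ )
  = atan2(-0.9006, +0.1001) = 276.34°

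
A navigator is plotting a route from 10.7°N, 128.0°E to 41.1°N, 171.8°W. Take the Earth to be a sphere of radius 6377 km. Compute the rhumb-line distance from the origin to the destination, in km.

6820 km

Rhumb course C = atan2(Δλ, Δψ) with Δψ = ln[tan(π/4+φ₂/2)/tan(π/4+φ₁/2)] = +0.6003, Δλ = +1.0507 → C = 60.26°
d = R·|Δφ| / |cos C| = 6377·0.53058 / 0.49610 = 6820 km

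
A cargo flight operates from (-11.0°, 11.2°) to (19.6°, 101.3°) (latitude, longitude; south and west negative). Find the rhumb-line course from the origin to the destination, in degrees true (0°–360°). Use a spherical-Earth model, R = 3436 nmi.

71.0°

Δψ = ln[tan(π/4+φ₂/2)/tan(π/4+φ₁/2)] = +0.5421
Δλ = +1.5725 rad (taken the short way round)
course = atan2(Δλ, Δψ) = 70.98°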